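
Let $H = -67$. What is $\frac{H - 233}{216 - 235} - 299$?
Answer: $- \frac{5381}{19} \approx -283.21$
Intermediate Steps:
$\frac{H - 233}{216 - 235} - 299 = \frac{-67 - 233}{216 - 235} - 299 = - \frac{300}{-19} - 299 = \left(-300\right) \left(- \frac{1}{19}\right) - 299 = \frac{300}{19} - 299 = - \frac{5381}{19}$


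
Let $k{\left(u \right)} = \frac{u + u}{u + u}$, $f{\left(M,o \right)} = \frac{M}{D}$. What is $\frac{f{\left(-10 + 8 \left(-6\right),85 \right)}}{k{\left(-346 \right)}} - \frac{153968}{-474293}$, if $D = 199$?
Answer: $\frac{3130638}{94384307} \approx 0.033169$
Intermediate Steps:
$f{\left(M,o \right)} = \frac{M}{199}$
$k{\left(u \right)} = 1$ ($k{\left(u \right)} = \frac{2 u}{2 u} = 2 u \frac{1}{2 u} = 1$)
$\frac{f{\left(-10 + 8 \left(-6\right),85 \right)}}{k{\left(-346 \right)}} - \frac{153968}{-474293} = \frac{\frac{1}{199} \left(-10 + 8 \left(-6\right)\right)}{1} - \frac{153968}{-474293} = \frac{-10 - 48}{199} \cdot 1 - - \frac{153968}{474293} = \frac{1}{199} \left(-58\right) 1 + \frac{153968}{474293} = \left(- \frac{58}{199}\right) 1 + \frac{153968}{474293} = - \frac{58}{199} + \frac{153968}{474293} = \frac{3130638}{94384307}$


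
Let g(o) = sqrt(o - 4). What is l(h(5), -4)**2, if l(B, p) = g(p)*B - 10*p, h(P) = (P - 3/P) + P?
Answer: 22328/25 + 1504*I*sqrt(2) ≈ 893.12 + 2127.0*I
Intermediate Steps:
h(P) = -3/P + 2*P
g(o) = sqrt(-4 + o)
l(B, p) = -10*p + B*sqrt(-4 + p) (l(B, p) = sqrt(-4 + p)*B - 10*p = B*sqrt(-4 + p) - 10*p = -10*p + B*sqrt(-4 + p))
l(h(5), -4)**2 = (-10*(-4) + (-3/5 + 2*5)*sqrt(-4 - 4))**2 = (40 + (-3*1/5 + 10)*sqrt(-8))**2 = (40 + (-3/5 + 10)*(2*I*sqrt(2)))**2 = (40 + 47*(2*I*sqrt(2))/5)**2 = (40 + 94*I*sqrt(2)/5)**2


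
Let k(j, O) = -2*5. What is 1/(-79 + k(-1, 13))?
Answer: -1/89 ≈ -0.011236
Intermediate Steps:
k(j, O) = -10
1/(-79 + k(-1, 13)) = 1/(-79 - 10) = 1/(-89) = -1/89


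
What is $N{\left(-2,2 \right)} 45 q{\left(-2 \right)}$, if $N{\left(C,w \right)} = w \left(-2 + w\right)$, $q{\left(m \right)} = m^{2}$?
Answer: $0$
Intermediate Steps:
$N{\left(-2,2 \right)} 45 q{\left(-2 \right)} = 2 \left(-2 + 2\right) 45 \left(-2\right)^{2} = 2 \cdot 0 \cdot 45 \cdot 4 = 0 \cdot 45 \cdot 4 = 0 \cdot 4 = 0$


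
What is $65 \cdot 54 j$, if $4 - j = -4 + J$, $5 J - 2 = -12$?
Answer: $35100$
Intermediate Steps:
$J = -2$ ($J = \frac{2}{5} + \frac{1}{5} \left(-12\right) = \frac{2}{5} - \frac{12}{5} = -2$)
$j = 10$ ($j = 4 - \left(-4 - 2\right) = 4 - -6 = 4 + 6 = 10$)
$65 \cdot 54 j = 65 \cdot 54 \cdot 10 = 3510 \cdot 10 = 35100$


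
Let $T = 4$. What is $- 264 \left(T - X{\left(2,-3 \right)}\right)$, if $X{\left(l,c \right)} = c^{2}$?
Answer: $1320$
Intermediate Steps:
$- 264 \left(T - X{\left(2,-3 \right)}\right) = - 264 \left(4 - \left(-3\right)^{2}\right) = - 264 \left(4 - 9\right) = \left(-264\right) \left(-5\right) = 1320$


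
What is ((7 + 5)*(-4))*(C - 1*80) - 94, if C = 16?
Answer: 2978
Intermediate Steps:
((7 + 5)*(-4))*(C - 1*80) - 94 = ((7 + 5)*(-4))*(16 - 1*80) - 94 = (12*(-4))*(16 - 80) - 94 = -48*(-64) - 94 = 3072 - 94 = 2978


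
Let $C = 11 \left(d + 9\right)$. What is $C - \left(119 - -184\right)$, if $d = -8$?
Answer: $-292$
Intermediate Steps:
$C = 11$ ($C = 11 \left(-8 + 9\right) = 11 \cdot 1 = 11$)
$C - \left(119 - -184\right) = 11 - \left(119 - -184\right) = 11 - \left(119 + 184\right) = 11 - 303 = -292$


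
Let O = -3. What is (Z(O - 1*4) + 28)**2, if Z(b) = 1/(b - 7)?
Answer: 152881/196 ≈ 780.00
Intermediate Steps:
Z(b) = 1/(-7 + b)
(Z(O - 1*4) + 28)**2 = (1/(-7 + (-3 - 1*4)) + 28)**2 = (1/(-7 + (-3 - 4)) + 28)**2 = (1/(-7 - 7) + 28)**2 = (1/(-14) + 28)**2 = (-1/14 + 28)**2 = (391/14)**2 = 152881/196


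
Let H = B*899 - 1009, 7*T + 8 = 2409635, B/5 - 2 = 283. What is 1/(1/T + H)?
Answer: 2409627/3084481595389 ≈ 7.8121e-7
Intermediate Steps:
B = 1425 (B = 10 + 5*283 = 10 + 1415 = 1425)
T = 2409627/7 (T = -8/7 + (1/7)*2409635 = -8/7 + 2409635/7 = 2409627/7 ≈ 3.4423e+5)
H = 1280066 (H = 1425*899 - 1009 = 1281075 - 1009 = 1280066)
1/(1/T + H) = 1/(1/(2409627/7) + 1280066) = 1/(7/2409627 + 1280066) = 1/(3084481595389/2409627) = 2409627/3084481595389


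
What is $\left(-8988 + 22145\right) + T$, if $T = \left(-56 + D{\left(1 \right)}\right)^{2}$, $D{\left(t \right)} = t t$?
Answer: $16182$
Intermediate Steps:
$D{\left(t \right)} = t^{2}$
$T = 3025$ ($T = \left(-56 + 1^{2}\right)^{2} = \left(-56 + 1\right)^{2} = \left(-55\right)^{2} = 3025$)
$\left(-8988 + 22145\right) + T = \left(-8988 + 22145\right) + 3025 = 13157 + 3025 = 16182$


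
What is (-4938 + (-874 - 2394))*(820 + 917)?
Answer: -14253822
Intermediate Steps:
(-4938 + (-874 - 2394))*(820 + 917) = (-4938 - 3268)*1737 = -8206*1737 = -14253822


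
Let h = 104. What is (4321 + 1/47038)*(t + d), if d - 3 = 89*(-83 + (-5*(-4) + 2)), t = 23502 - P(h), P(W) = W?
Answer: 1826415274214/23519 ≈ 7.7657e+7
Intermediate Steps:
t = 23398 (t = 23502 - 1*104 = 23502 - 104 = 23398)
d = -5426 (d = 3 + 89*(-83 + (-5*(-4) + 2)) = 3 + 89*(-83 + (20 + 2)) = 3 + 89*(-83 + 22) = 3 + 89*(-61) = 3 - 5429 = -5426)
(4321 + 1/47038)*(t + d) = (4321 + 1/47038)*(23398 - 5426) = (4321 + 1/47038)*17972 = (203251199/47038)*17972 = 1826415274214/23519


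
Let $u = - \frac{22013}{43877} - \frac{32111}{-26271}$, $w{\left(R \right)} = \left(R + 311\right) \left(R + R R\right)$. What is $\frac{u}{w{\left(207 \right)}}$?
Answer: $\frac{103828853}{3213564221705292} \approx 3.231 \cdot 10^{-8}$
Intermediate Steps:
$w{\left(R \right)} = \left(311 + R\right) \left(R + R^{2}\right)$
$u = \frac{830630824}{1152692667}$ ($u = \left(-22013\right) \frac{1}{43877} - - \frac{32111}{26271} = - \frac{22013}{43877} + \frac{32111}{26271} = \frac{830630824}{1152692667} \approx 0.7206$)
$\frac{u}{w{\left(207 \right)}} = \frac{830630824}{1152692667 \cdot 207 \left(311 + 207^{2} + 312 \cdot 207\right)} = \frac{830630824}{1152692667 \cdot 207 \left(311 + 42849 + 64584\right)} = \frac{830630824}{1152692667 \cdot 207 \cdot 107744} = \frac{830630824}{1152692667 \cdot 22303008} = \frac{830630824}{1152692667} \cdot \frac{1}{22303008} = \frac{103828853}{3213564221705292}$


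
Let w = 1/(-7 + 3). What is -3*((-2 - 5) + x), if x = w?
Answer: 87/4 ≈ 21.750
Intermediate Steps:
w = -¼ (w = 1/(-4) = -¼ ≈ -0.25000)
x = -¼ ≈ -0.25000
-3*((-2 - 5) + x) = -3*((-2 - 5) - ¼) = -3*(-7 - ¼) = -3*(-29/4) = 87/4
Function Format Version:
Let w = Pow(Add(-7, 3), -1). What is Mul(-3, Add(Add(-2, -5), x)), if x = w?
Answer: Rational(87, 4) ≈ 21.750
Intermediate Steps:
w = Rational(-1, 4) (w = Pow(-4, -1) = Rational(-1, 4) ≈ -0.25000)
x = Rational(-1, 4) ≈ -0.25000
Mul(-3, Add(Add(-2, -5), x)) = Mul(-3, Add(Add(-2, -5), Rational(-1, 4))) = Mul(-3, Add(-7, Rational(-1, 4))) = Mul(-3, Rational(-29, 4)) = Rational(87, 4)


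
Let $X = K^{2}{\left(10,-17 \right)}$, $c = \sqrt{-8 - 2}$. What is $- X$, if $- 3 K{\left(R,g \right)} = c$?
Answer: $\frac{10}{9} \approx 1.1111$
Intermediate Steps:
$c = i \sqrt{10}$ ($c = \sqrt{-10} = i \sqrt{10} \approx 3.1623 i$)
$K{\left(R,g \right)} = - \frac{i \sqrt{10}}{3}$
$X = - \frac{10}{9}$ ($X = \left(- \frac{i \sqrt{10}}{3}\right)^{2} = - \frac{10}{9} \approx -1.1111$)
$- X = \left(-1\right) \left(- \frac{10}{9}\right) = \frac{10}{9}$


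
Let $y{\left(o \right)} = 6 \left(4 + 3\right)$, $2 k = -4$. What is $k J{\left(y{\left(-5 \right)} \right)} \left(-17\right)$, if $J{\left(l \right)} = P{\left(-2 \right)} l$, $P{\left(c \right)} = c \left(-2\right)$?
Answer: $5712$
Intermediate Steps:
$k = -2$ ($k = \frac{1}{2} \left(-4\right) = -2$)
$P{\left(c \right)} = - 2 c$
$y{\left(o \right)} = 42$ ($y{\left(o \right)} = 6 \cdot 7 = 42$)
$J{\left(l \right)} = 4 l$ ($J{\left(l \right)} = \left(-2\right) \left(-2\right) l = 4 l$)
$k J{\left(y{\left(-5 \right)} \right)} \left(-17\right) = - 2 \cdot 4 \cdot 42 \left(-17\right) = \left(-2\right) 168 \left(-17\right) = \left(-336\right) \left(-17\right) = 5712$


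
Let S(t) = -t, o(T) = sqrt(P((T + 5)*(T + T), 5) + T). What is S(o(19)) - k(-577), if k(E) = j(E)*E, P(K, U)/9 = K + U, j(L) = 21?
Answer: 12117 - 4*sqrt(517) ≈ 12026.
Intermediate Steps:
P(K, U) = 9*K + 9*U (P(K, U) = 9*(K + U) = 9*K + 9*U)
o(T) = sqrt(45 + T + 18*T*(5 + T)) (o(T) = sqrt((9*((T + 5)*(T + T)) + 9*5) + T) = sqrt((9*((5 + T)*(2*T)) + 45) + T) = sqrt((9*(2*T*(5 + T)) + 45) + T) = sqrt((18*T*(5 + T) + 45) + T) = sqrt((45 + 18*T*(5 + T)) + T) = sqrt(45 + T + 18*T*(5 + T)))
k(E) = 21*E
S(o(19)) - k(-577) = -sqrt(45 + 19 + 18*19*(5 + 19)) - 21*(-577) = -sqrt(45 + 19 + 18*19*24) - 1*(-12117) = -sqrt(45 + 19 + 8208) + 12117 = -sqrt(8272) + 12117 = -4*sqrt(517) + 12117 = 12117 - 4*sqrt(517)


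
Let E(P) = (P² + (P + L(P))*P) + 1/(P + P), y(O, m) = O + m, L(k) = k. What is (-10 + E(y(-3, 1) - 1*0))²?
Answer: 49/16 ≈ 3.0625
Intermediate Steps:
E(P) = 1/(2*P) + 3*P² (E(P) = (P² + (P + P)*P) + 1/(P + P) = (P² + (2*P)*P) + 1/(2*P) = (P² + 2*P²) + 1/(2*P) = 3*P² + 1/(2*P) = 1/(2*P) + 3*P²)
(-10 + E(y(-3, 1) - 1*0))² = (-10 + (1 + 6*((-3 + 1) - 1*0)³)/(2*((-3 + 1) - 1*0)))² = (-10 + (1 + 6*(-2 + 0)³)/(2*(-2 + 0)))² = (-10 + (½)*(1 + 6*(-2)³)/(-2))² = (-10 + (½)*(-½)*(1 + 6*(-8)))² = (-10 + (½)*(-½)*(1 - 48))² = (-10 + (½)*(-½)*(-47))² = (-10 + 47/4)² = (7/4)² = 49/16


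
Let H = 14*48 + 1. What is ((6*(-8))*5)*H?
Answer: -161520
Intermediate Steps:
H = 673 (H = 672 + 1 = 673)
((6*(-8))*5)*H = ((6*(-8))*5)*673 = -48*5*673 = -240*673 = -161520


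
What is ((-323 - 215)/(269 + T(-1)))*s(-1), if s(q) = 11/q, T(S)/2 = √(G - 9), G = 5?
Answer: 1591942/72377 - 23672*I/72377 ≈ 21.995 - 0.32706*I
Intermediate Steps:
T(S) = 4*I (T(S) = 2*√(5 - 9) = 2*√(-4) = 2*(2*I) = 4*I)
((-323 - 215)/(269 + T(-1)))*s(-1) = ((-323 - 215)/(269 + 4*I))*(11/(-1)) = (-538*(269 - 4*I)/72377)*(11*(-1)) = -538*(269 - 4*I)/72377*(-11) = 5918*(269 - 4*I)/72377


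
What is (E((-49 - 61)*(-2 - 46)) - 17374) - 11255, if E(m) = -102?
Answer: -28731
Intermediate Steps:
(E((-49 - 61)*(-2 - 46)) - 17374) - 11255 = (-102 - 17374) - 11255 = -17476 - 11255 = -28731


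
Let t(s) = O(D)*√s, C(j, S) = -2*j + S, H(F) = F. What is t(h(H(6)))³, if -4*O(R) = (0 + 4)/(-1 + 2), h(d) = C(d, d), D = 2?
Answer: 6*I*√6 ≈ 14.697*I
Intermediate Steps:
C(j, S) = S - 2*j
h(d) = -d (h(d) = d - 2*d = -d)
O(R) = -1 (O(R) = -(0 + 4)/(4*(-1 + 2)) = -1/1 = -1)
t(s) = -√s
t(h(H(6)))³ = (-√(-1*6))³ = (-√(-6))³ = (-I*√6)³ = 6*I*√6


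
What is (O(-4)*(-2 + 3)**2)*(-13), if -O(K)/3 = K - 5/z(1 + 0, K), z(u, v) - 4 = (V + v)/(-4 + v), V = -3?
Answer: -196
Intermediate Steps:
z(u, v) = 4 + (-3 + v)/(-4 + v)
O(K) = -3*K + 15*(-4 + K)/(-19 + 5*K) (O(K) = -3*(K - 5*(-4 + K)/(-19 + 5*K)) = -3*K + 15*(-4 + K)/(-19 + 5*K))
(O(-4)*(-2 + 3)**2)*(-13) = ((3*(-20 - 5*(-4)**2 + 24*(-4))/(-19 + 5*(-4)))*(-2 + 3)**2)*(-13) = ((3*(-20 - 5*16 - 96)/(-19 - 20))*1**2)*(-13) = ((3*(-20 - 80 - 96)/(-39))*1)*(-13) = ((3*(-1/39)*(-196))*1)*(-13) = ((196/13)*1)*(-13) = (196/13)*(-13) = -196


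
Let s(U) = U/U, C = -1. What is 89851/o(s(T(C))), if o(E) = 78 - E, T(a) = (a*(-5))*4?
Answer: 89851/77 ≈ 1166.9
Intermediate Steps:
T(a) = -20*a (T(a) = -5*a*4 = -20*a)
s(U) = 1
89851/o(s(T(C))) = 89851/(78 - 1*1) = 89851/(78 - 1) = 89851/77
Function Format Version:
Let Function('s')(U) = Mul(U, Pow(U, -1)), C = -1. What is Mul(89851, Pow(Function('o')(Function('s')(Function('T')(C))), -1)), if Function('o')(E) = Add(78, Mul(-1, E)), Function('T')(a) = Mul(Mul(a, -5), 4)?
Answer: Rational(89851, 77) ≈ 1166.9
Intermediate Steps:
Function('T')(a) = Mul(-20, a) (Function('T')(a) = Mul(Mul(-5, a), 4) = Mul(-20, a))
Function('s')(U) = 1
Mul(89851, Pow(Function('o')(Function('s')(Function('T')(C))), -1)) = Mul(89851, Pow(Add(78, Mul(-1, 1)), -1)) = Mul(89851, Pow(Add(78, -1), -1)) = Mul(89851, Pow(77, -1)) = Mul(89851, Rational(1, 77)) = Rational(89851, 77)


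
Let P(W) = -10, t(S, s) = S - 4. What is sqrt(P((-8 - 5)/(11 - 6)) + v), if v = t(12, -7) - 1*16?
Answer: 3*I*sqrt(2) ≈ 4.2426*I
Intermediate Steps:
t(S, s) = -4 + S
v = -8 (v = (-4 + 12) - 1*16 = 8 - 16 = -8)
sqrt(P((-8 - 5)/(11 - 6)) + v) = sqrt(-10 - 8) = sqrt(-18) = 3*I*sqrt(2)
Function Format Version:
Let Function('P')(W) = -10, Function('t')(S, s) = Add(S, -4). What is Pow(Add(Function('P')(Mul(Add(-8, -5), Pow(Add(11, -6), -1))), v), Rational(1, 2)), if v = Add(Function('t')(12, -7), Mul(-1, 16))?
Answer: Mul(3, I, Pow(2, Rational(1, 2))) ≈ Mul(4.2426, I)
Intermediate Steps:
Function('t')(S, s) = Add(-4, S)
v = -8 (v = Add(Add(-4, 12), Mul(-1, 16)) = Add(8, -16) = -8)
Pow(Add(Function('P')(Mul(Add(-8, -5), Pow(Add(11, -6), -1))), v), Rational(1, 2)) = Pow(Add(-10, -8), Rational(1, 2)) = Pow(-18, Rational(1, 2)) = Mul(3, I, Pow(2, Rational(1, 2)))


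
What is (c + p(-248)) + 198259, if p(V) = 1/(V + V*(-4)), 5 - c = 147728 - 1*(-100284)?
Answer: -37012511/744 ≈ -49748.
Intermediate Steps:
c = -248007 (c = 5 - (147728 - 1*(-100284)) = 5 - (147728 + 100284) = 5 - 1*248012 = 5 - 248012 = -248007)
p(V) = -1/(3*V) (p(V) = 1/(V - 4*V) = 1/(-3*V) = -1/(3*V))
(c + p(-248)) + 198259 = (-248007 - ⅓/(-248)) + 198259 = (-248007 - ⅓*(-1/248)) + 198259 = (-248007 + 1/744) + 198259 = -184517207/744 + 198259 = -37012511/744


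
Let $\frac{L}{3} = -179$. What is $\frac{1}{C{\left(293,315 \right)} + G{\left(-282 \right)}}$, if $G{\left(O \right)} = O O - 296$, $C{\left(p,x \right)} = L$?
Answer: $\frac{1}{78691} \approx 1.2708 \cdot 10^{-5}$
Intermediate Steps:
$L = -537$ ($L = 3 \left(-179\right) = -537$)
$C{\left(p,x \right)} = -537$
$G{\left(O \right)} = -296 + O^{2}$ ($G{\left(O \right)} = O^{2} - 296 = -296 + O^{2}$)
$\frac{1}{C{\left(293,315 \right)} + G{\left(-282 \right)}} = \frac{1}{-537 - \left(296 - \left(-282\right)^{2}\right)} = \frac{1}{-537 + \left(-296 + 79524\right)} = \frac{1}{-537 + 79228} = \frac{1}{78691}$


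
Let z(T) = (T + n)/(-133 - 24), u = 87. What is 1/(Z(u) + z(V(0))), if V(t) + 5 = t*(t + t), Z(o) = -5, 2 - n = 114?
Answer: -157/668 ≈ -0.23503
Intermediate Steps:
n = -112 (n = 2 - 1*114 = 2 - 114 = -112)
V(t) = -5 + 2*t**2 (V(t) = -5 + t*(t + t) = -5 + t*(2*t) = -5 + 2*t**2)
z(T) = 112/157 - T/157 (z(T) = (T - 112)/(-133 - 24) = (-112 + T)/(-157) = (-112 + T)*(-1/157) = 112/157 - T/157)
1/(Z(u) + z(V(0))) = 1/(-5 + (112/157 - (-5 + 2*0**2)/157)) = 1/(-5 + (112/157 - (-5 + 2*0)/157)) = 1/(-5 + (112/157 - (-5 + 0)/157)) = 1/(-5 + (112/157 - 1/157*(-5))) = 1/(-5 + (112/157 + 5/157)) = 1/(-5 + 117/157) = 1/(-668/157) = -157/668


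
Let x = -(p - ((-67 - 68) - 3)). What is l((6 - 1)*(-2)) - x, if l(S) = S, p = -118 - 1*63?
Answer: -53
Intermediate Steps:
p = -181 (p = -118 - 63 = -181)
x = 43 (x = -(-181 - ((-67 - 68) - 3)) = -(-181 - (-135 - 3)) = -(-181 - 1*(-138)) = -(-181 + 138) = -1*(-43) = 43)
l((6 - 1)*(-2)) - x = (6 - 1)*(-2) - 1*43 = 5*(-2) - 43 = -10 - 43 = -53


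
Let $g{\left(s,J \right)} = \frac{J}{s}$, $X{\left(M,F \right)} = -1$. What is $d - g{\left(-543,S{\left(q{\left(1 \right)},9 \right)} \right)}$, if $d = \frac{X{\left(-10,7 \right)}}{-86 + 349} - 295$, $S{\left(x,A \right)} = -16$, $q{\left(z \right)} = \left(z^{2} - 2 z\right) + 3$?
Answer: $- \frac{42133406}{142809} \approx -295.03$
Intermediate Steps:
$q{\left(z \right)} = 3 + z^{2} - 2 z$
$d = - \frac{77586}{263}$ ($d = \frac{1}{-86 + 349} \left(-1\right) - 295 = \frac{1}{263} \left(-1\right) - 295 = - \frac{1}{263} - 295 = - \frac{77586}{263} \approx -295.0$)
$d - g{\left(-543,S{\left(q{\left(1 \right)},9 \right)} \right)} = - \frac{77586}{263} - - \frac{16}{-543} = - \frac{77586}{263} - \left(-16\right) \left(- \frac{1}{543}\right) = - \frac{77586}{263} - \frac{16}{543} = - \frac{42133406}{142809}$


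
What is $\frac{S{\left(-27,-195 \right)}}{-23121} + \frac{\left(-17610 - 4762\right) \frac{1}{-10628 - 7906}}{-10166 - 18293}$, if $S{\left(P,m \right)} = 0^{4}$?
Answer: $- \frac{11186}{263729553} \approx -4.2415 \cdot 10^{-5}$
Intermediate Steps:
$S{\left(P,m \right)} = 0$
$\frac{S{\left(-27,-195 \right)}}{-23121} + \frac{\left(-17610 - 4762\right) \frac{1}{-10628 - 7906}}{-10166 - 18293} = \frac{0}{-23121} + \frac{\left(-17610 - 4762\right) \frac{1}{-10628 - 7906}}{-10166 - 18293} = 0 \left(- \frac{1}{23121}\right) + \frac{\left(-22372\right) \frac{1}{-18534}}{-28459} = 0 + \left(-22372\right) \left(- \frac{1}{18534}\right) \left(- \frac{1}{28459}\right) = 0 + \frac{11186}{9267} \left(- \frac{1}{28459}\right) = 0 - \frac{11186}{263729553} = - \frac{11186}{263729553}$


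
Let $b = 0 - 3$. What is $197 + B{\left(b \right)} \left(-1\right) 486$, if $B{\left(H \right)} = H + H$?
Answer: $3113$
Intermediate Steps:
$b = -3$
$B{\left(H \right)} = 2 H$
$197 + B{\left(b \right)} \left(-1\right) 486 = 197 + 2 \left(-3\right) \left(-1\right) 486 = 197 + \left(-6\right) \left(-1\right) 486 = 197 + 6 \cdot 486 = 197 + 2916 = 3113$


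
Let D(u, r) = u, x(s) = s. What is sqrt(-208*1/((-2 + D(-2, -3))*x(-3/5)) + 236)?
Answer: 8*sqrt(21)/3 ≈ 12.220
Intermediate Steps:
sqrt(-208*1/((-2 + D(-2, -3))*x(-3/5)) + 236) = sqrt(-208*(-5/(3*(-2 - 2))) + 236) = sqrt(-208/(-3*1/5*(-4)) + 236) = sqrt(-208/((-3/5*(-4))) + 236) = sqrt(-208/12/5 + 236) = sqrt(-208*5/12 + 236) = sqrt(-260/3 + 236) = sqrt(448/3) = 8*sqrt(21)/3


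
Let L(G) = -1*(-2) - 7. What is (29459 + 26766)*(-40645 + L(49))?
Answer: -2285546250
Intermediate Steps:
L(G) = -5 (L(G) = 2 - 7 = -5)
(29459 + 26766)*(-40645 + L(49)) = (29459 + 26766)*(-40645 - 5) = 56225*(-40650) = -2285546250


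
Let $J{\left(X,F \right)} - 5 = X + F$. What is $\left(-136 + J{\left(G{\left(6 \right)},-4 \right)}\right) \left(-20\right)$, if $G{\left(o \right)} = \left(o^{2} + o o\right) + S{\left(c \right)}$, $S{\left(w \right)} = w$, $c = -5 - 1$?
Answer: $1380$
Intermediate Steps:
$c = -6$ ($c = -5 - 1 = -6$)
$G{\left(o \right)} = -6 + 2 o^{2}$ ($G{\left(o \right)} = \left(o^{2} + o o\right) - 6 = \left(o^{2} + o^{2}\right) - 6 = 2 o^{2} - 6 = -6 + 2 o^{2}$)
$J{\left(X,F \right)} = 5 + F + X$ ($J{\left(X,F \right)} = 5 + \left(X + F\right) = 5 + \left(F + X\right) = 5 + F + X$)
$\left(-136 + J{\left(G{\left(6 \right)},-4 \right)}\right) \left(-20\right) = \left(-136 - \left(5 - 72\right)\right) \left(-20\right) = \left(-136 + \left(5 - 4 + \left(-6 + 2 \cdot 36\right)\right)\right) \left(-20\right) = \left(-136 + \left(5 - 4 + \left(-6 + 72\right)\right)\right) \left(-20\right) = \left(-136 + \left(5 - 4 + 66\right)\right) \left(-20\right) = \left(-136 + 67\right) \left(-20\right) = \left(-69\right) \left(-20\right) = 1380$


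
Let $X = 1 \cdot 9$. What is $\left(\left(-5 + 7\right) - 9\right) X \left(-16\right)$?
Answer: $1008$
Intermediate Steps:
$X = 9$
$\left(\left(-5 + 7\right) - 9\right) X \left(-16\right) = \left(\left(-5 + 7\right) - 9\right) 9 \left(-16\right) = \left(2 - 9\right) 9 \left(-16\right) = \left(-7\right) 9 \left(-16\right) = \left(-63\right) \left(-16\right) = 1008$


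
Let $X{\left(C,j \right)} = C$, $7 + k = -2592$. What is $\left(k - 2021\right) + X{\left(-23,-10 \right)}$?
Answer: $-4643$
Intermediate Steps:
$k = -2599$ ($k = -7 - 2592 = -2599$)
$\left(k - 2021\right) + X{\left(-23,-10 \right)} = \left(-2599 - 2021\right) - 23 = -4620 - 23 = -4643$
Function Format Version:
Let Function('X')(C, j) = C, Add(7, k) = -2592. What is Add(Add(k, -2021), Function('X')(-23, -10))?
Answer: -4643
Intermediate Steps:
k = -2599 (k = Add(-7, -2592) = -2599)
Add(Add(k, -2021), Function('X')(-23, -10)) = Add(Add(-2599, -2021), -23) = Add(-4620, -23) = -4643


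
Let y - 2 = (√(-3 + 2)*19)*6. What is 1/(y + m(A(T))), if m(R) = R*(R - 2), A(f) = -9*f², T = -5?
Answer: 51077/2608872925 - 114*I/2608872925 ≈ 1.9578e-5 - 4.3697e-8*I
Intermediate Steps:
m(R) = R*(-2 + R)
y = 2 + 114*I (y = 2 + (√(-3 + 2)*19)*6 = 2 + (√(-1)*19)*6 = 2 + (I*19)*6 = 2 + (19*I)*6 = 2 + 114*I ≈ 2.0 + 114.0*I)
1/(y + m(A(T))) = 1/((2 + 114*I) + (-9*(-5)²)*(-2 - 9*(-5)²)) = 1/((2 + 114*I) + (-9*25)*(-2 - 9*25)) = 1/((2 + 114*I) - 225*(-2 - 225)) = 1/((2 + 114*I) - 225*(-227)) = 1/((2 + 114*I) + 51075) = 1/(51077 + 114*I) = (51077 - 114*I)/2608872925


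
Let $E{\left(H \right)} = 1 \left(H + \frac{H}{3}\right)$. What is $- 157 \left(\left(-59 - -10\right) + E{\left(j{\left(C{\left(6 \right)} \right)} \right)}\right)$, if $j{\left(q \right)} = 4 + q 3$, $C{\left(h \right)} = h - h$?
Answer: $\frac{20567}{3} \approx 6855.7$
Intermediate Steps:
$C{\left(h \right)} = 0$
$j{\left(q \right)} = 4 + 3 q$
$E{\left(H \right)} = \frac{4 H}{3}$ ($E{\left(H \right)} = 1 \left(H + H \frac{1}{3}\right) = 1 \left(H + \frac{H}{3}\right) = 1 \frac{4 H}{3} = \frac{4 H}{3}$)
$- 157 \left(\left(-59 - -10\right) + E{\left(j{\left(C{\left(6 \right)} \right)} \right)}\right) = - 157 \left(\left(-59 - -10\right) + \frac{4 \left(4 + 3 \cdot 0\right)}{3}\right) = - 157 \left(\left(-59 + 10\right) + \frac{4 \left(4 + 0\right)}{3}\right) = - 157 \left(-49 + \frac{4}{3} \cdot 4\right) = - 157 \left(-49 + \frac{16}{3}\right) = \left(-157\right) \left(- \frac{131}{3}\right) = \frac{20567}{3}$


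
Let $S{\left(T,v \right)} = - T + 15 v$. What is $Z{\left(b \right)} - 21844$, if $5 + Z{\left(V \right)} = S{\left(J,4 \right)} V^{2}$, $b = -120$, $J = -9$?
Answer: $971751$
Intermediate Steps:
$Z{\left(V \right)} = -5 + 69 V^{2}$ ($Z{\left(V \right)} = -5 + \left(\left(-1\right) \left(-9\right) + 15 \cdot 4\right) V^{2} = -5 + \left(9 + 60\right) V^{2} = -5 + 69 V^{2}$)
$Z{\left(b \right)} - 21844 = \left(-5 + 69 \left(-120\right)^{2}\right) - 21844 = \left(-5 + 69 \cdot 14400\right) - 21844 = \left(-5 + 993600\right) - 21844 = 993595 - 21844 = 971751$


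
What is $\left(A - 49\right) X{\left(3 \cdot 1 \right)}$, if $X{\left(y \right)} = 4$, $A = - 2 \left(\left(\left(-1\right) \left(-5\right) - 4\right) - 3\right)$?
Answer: $-180$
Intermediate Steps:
$A = 4$ ($A = - 2 \left(\left(5 - 4\right) - 3\right) = - 2 \left(1 - 3\right) = \left(-2\right) \left(-2\right) = 4$)
$\left(A - 49\right) X{\left(3 \cdot 1 \right)} = \left(4 - 49\right) 4 = \left(-45\right) 4 = -180$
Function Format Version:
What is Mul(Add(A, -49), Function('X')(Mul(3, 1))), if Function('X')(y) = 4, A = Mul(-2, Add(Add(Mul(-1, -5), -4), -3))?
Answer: -180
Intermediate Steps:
A = 4 (A = Mul(-2, Add(Add(5, -4), -3)) = Mul(-2, Add(1, -3)) = Mul(-2, -2) = 4)
Mul(Add(A, -49), Function('X')(Mul(3, 1))) = Mul(Add(4, -49), 4) = Mul(-45, 4) = -180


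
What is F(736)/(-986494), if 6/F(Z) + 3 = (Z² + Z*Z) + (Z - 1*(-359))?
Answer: -3/534918479548 ≈ -5.6083e-12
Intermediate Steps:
F(Z) = 6/(356 + Z + 2*Z²) (F(Z) = 6/(-3 + ((Z² + Z*Z) + (Z - 1*(-359)))) = 6/(-3 + ((Z² + Z²) + (Z + 359))) = 6/(-3 + (2*Z² + (359 + Z))) = 6/(-3 + (359 + Z + 2*Z²)) = 6/(356 + Z + 2*Z²))
F(736)/(-986494) = (6/(356 + 736 + 2*736²))/(-986494) = (6/(356 + 736 + 2*541696))*(-1/986494) = (6/(356 + 736 + 1083392))*(-1/986494) = (6/1084484)*(-1/986494) = (6*(1/1084484))*(-1/986494) = (3/542242)*(-1/986494) = -3/534918479548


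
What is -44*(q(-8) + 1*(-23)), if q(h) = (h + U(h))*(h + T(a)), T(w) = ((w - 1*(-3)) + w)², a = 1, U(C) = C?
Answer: 12980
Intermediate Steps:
T(w) = (3 + 2*w)² (T(w) = ((w + 3) + w)² = ((3 + w) + w)² = (3 + 2*w)²)
q(h) = 2*h*(25 + h) (q(h) = (h + h)*(h + (3 + 2*1)²) = (2*h)*(h + (3 + 2)²) = (2*h)*(h + 5²) = (2*h)*(h + 25) = (2*h)*(25 + h) = 2*h*(25 + h))
-44*(q(-8) + 1*(-23)) = -44*(2*(-8)*(25 - 8) + 1*(-23)) = -44*(2*(-8)*17 - 23) = -44*(-272 - 23) = -44*(-295) = 12980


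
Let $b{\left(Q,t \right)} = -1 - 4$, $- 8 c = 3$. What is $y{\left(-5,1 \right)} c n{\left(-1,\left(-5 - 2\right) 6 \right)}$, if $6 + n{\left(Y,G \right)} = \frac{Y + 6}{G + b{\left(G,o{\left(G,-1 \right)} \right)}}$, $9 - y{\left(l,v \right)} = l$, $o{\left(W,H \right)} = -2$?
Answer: $\frac{6027}{188} \approx 32.059$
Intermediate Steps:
$c = - \frac{3}{8}$ ($c = \left(- \frac{1}{8}\right) 3 = - \frac{3}{8} \approx -0.375$)
$b{\left(Q,t \right)} = -5$ ($b{\left(Q,t \right)} = -1 - 4 = -5$)
$y{\left(l,v \right)} = 9 - l$
$n{\left(Y,G \right)} = -6 + \frac{6 + Y}{-5 + G}$ ($n{\left(Y,G \right)} = -6 + \frac{Y + 6}{G - 5} = -6 + \frac{6 + Y}{-5 + G}$)
$y{\left(-5,1 \right)} c n{\left(-1,\left(-5 - 2\right) 6 \right)} = \left(9 - -5\right) \left(- \frac{3}{8}\right) \frac{36 - 1 - 6 \left(-5 - 2\right) 6}{-5 + \left(-5 - 2\right) 6} = \left(9 + 5\right) \left(- \frac{3}{8}\right) \frac{36 - 1 - 6 \left(-5 - 2\right) 6}{-5 + \left(-5 - 2\right) 6} = 14 \left(- \frac{3}{8}\right) \frac{36 - 1 - 6 \left(\left(-7\right) 6\right)}{-5 - 42} = - \frac{21 \frac{36 - 1 - -252}{-5 - 42}}{4} = - \frac{21 \frac{36 - 1 + 252}{-47}}{4} = - \frac{21 \left(\left(- \frac{1}{47}\right) 287\right)}{4} = \left(- \frac{21}{4}\right) \left(- \frac{287}{47}\right) = \frac{6027}{188}$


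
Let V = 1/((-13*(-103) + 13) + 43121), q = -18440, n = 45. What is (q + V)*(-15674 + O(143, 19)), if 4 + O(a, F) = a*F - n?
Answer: 10665988039714/44473 ≈ 2.3983e+8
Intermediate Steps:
O(a, F) = -49 + F*a (O(a, F) = -4 + (a*F - 1*45) = -4 + (F*a - 45) = -4 + (-45 + F*a) = -49 + F*a)
V = 1/44473 (V = 1/((1339 + 13) + 43121) = 1/(1352 + 43121) = 1/44473 ≈ 2.2486e-5)
(q + V)*(-15674 + O(143, 19)) = (-18440 + 1/44473)*(-15674 + (-49 + 19*143)) = -820082119*(-15674 + (-49 + 2717))/44473 = -820082119*(-15674 + 2668)/44473 = -820082119/44473*(-13006) = 10665988039714/44473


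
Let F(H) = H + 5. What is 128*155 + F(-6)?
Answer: 19839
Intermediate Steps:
F(H) = 5 + H
128*155 + F(-6) = 128*155 + (5 - 6) = 19840 - 1 = 19839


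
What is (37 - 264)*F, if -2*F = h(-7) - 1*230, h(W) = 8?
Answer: -25197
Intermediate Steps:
F = 111 (F = -(8 - 1*230)/2 = -(8 - 230)/2 = -½*(-222) = 111)
(37 - 264)*F = (37 - 264)*111 = -227*111 = -25197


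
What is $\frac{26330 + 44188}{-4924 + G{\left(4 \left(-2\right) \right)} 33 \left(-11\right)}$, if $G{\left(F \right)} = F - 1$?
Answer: $- \frac{70518}{1657} \approx -42.558$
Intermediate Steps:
$G{\left(F \right)} = -1 + F$
$\frac{26330 + 44188}{-4924 + G{\left(4 \left(-2\right) \right)} 33 \left(-11\right)} = \frac{26330 + 44188}{-4924 + \left(-1 + 4 \left(-2\right)\right) 33 \left(-11\right)} = \frac{70518}{-4924 + \left(-1 - 8\right) 33 \left(-11\right)} = \frac{70518}{-4924 + \left(-9\right) 33 \left(-11\right)} = \frac{70518}{-4924 - -3267} = \frac{70518}{-4924 + 3267} = \frac{70518}{-1657} = 70518 \left(- \frac{1}{1657}\right) = - \frac{70518}{1657}$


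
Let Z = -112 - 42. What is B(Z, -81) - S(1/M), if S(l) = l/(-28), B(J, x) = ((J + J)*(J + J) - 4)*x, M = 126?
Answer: -27107952479/3528 ≈ -7.6837e+6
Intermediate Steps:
Z = -154
B(J, x) = x*(-4 + 4*J²) (B(J, x) = ((2*J)*(2*J) - 4)*x = (4*J² - 4)*x = (-4 + 4*J²)*x = x*(-4 + 4*J²))
S(l) = -l/28 (S(l) = l*(-1/28) = -l/28)
B(Z, -81) - S(1/M) = 4*(-81)*(-1 + (-154)²) - (-1)/(28*126) = 4*(-81)*(-1 + 23716) - (-1)/(28*126) = 4*(-81)*23715 - 1*(-1/3528) = -7683660 + 1/3528 = -27107952479/3528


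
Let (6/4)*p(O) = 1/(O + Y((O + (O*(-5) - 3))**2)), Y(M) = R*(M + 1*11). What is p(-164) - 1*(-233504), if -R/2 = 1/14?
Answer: 149758257401/641352 ≈ 2.3350e+5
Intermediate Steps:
R = -1/7 (R = -2/14 = -2*1/14 = -1/7 ≈ -0.14286)
Y(M) = -11/7 - M/7 (Y(M) = -(M + 1*11)/7 = -(M + 11)/7 = -(11 + M)/7 = -11/7 - M/7)
p(O) = 2/(3*(-11/7 + O - (-3 - 4*O)**2/7)) (p(O) = 2/(3*(O + (-11/7 - (O + (O*(-5) - 3))**2/7))) = 2/(3*(O + (-11/7 - (O + (-5*O - 3))**2/7))) = 2/(3*(O + (-11/7 - (O + (-3 - 5*O))**2/7))) = 2/(3*(O + (-11/7 - (-3 - 4*O)**2/7))) = 2/(3*(-11/7 + O - (-3 - 4*O)**2/7)))
p(-164) - 1*(-233504) = -14/(60 + 48*(-164)**2 + 51*(-164)) - 1*(-233504) = -14/(60 + 48*26896 - 8364) + 233504 = -14/(60 + 1291008 - 8364) + 233504 = -14/1282704 + 233504 = -14*1/1282704 + 233504 = -7/641352 + 233504 = 149758257401/641352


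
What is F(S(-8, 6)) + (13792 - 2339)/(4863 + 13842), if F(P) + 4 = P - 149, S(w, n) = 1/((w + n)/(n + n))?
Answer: -2962642/18705 ≈ -158.39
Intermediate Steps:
S(w, n) = 2*n/(n + w) (S(w, n) = 1/((n + w)/((2*n))) = 1/((n + w)*(1/(2*n))) = 1/((n + w)/(2*n)) = 2*n/(n + w))
F(P) = -153 + P (F(P) = -4 + (P - 149) = -4 + (-149 + P) = -153 + P)
F(S(-8, 6)) + (13792 - 2339)/(4863 + 13842) = (-153 + 2*6/(6 - 8)) + (13792 - 2339)/(4863 + 13842) = (-153 + 2*6/(-2)) + 11453/18705 = (-153 + 2*6*(-½)) + 11453*(1/18705) = (-153 - 6) + 11453/18705 = -159 + 11453/18705 = -2962642/18705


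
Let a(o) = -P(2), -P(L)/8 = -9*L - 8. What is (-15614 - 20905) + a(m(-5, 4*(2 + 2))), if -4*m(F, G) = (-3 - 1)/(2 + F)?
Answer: -36727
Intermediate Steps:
P(L) = 64 + 72*L (P(L) = -8*(-9*L - 8) = -8*(-8 - 9*L) = 64 + 72*L)
m(F, G) = 1/(2 + F) (m(F, G) = -(-3 - 1)/(4*(2 + F)) = -(-1)/(2 + F) = 1/(2 + F))
a(o) = -208 (a(o) = -(64 + 72*2) = -(64 + 144) = -1*208 = -208)
(-15614 - 20905) + a(m(-5, 4*(2 + 2))) = (-15614 - 20905) - 208 = -36519 - 208 = -36727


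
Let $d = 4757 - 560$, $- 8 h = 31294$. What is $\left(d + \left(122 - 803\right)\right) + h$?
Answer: $- \frac{1583}{4} \approx -395.75$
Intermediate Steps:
$h = - \frac{15647}{4}$ ($h = \left(- \frac{1}{8}\right) 31294 = - \frac{15647}{4} \approx -3911.8$)
$d = 4197$ ($d = 4757 - 560 = 4197$)
$\left(d + \left(122 - 803\right)\right) + h = \left(4197 + \left(122 - 803\right)\right) - \frac{15647}{4} = \left(4197 - 681\right) - \frac{15647}{4} = 3516 - \frac{15647}{4} = - \frac{1583}{4}$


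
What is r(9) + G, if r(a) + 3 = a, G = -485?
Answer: -479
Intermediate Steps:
r(a) = -3 + a
r(9) + G = (-3 + 9) - 485 = 6 - 485 = -479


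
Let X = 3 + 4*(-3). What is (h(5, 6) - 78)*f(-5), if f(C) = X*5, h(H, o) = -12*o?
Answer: 6750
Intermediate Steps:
X = -9 (X = 3 - 12 = -9)
f(C) = -45 (f(C) = -9*5 = -45)
(h(5, 6) - 78)*f(-5) = (-12*6 - 78)*(-45) = (-72 - 78)*(-45) = -150*(-45) = 6750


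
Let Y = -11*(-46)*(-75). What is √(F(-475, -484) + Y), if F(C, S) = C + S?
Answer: I*√38909 ≈ 197.25*I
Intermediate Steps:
Y = -37950 (Y = 506*(-75) = -37950)
√(F(-475, -484) + Y) = √((-475 - 484) - 37950) = √(-959 - 37950) = √(-38909) = I*√38909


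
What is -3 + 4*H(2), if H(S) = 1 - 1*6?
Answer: -23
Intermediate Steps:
H(S) = -5 (H(S) = 1 - 6 = -5)
-3 + 4*H(2) = -3 + 4*(-5) = -3 - 20 = -23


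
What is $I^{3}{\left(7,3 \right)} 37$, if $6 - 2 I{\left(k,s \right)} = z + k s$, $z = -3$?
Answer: $-7992$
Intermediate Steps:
$I{\left(k,s \right)} = \frac{9}{2} - \frac{k s}{2}$ ($I{\left(k,s \right)} = 3 - \frac{-3 + k s}{2} = 3 - \left(- \frac{3}{2} + \frac{k s}{2}\right) = \frac{9}{2} - \frac{k s}{2}$)
$I^{3}{\left(7,3 \right)} 37 = \left(\frac{9}{2} - \frac{7}{2} \cdot 3\right)^{3} \cdot 37 = \left(\frac{9}{2} - \frac{21}{2}\right)^{3} \cdot 37 = \left(-6\right)^{3} \cdot 37 = \left(-216\right) 37 = -7992$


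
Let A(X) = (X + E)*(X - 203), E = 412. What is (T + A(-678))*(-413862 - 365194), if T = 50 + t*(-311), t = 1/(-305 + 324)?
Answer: -3469302306928/19 ≈ -1.8259e+11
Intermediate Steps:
t = 1/19 ≈ 0.052632
T = 639/19 (T = 50 + (1/19)*(-311) = 50 - 311/19 = 639/19 ≈ 33.632)
A(X) = (-203 + X)*(412 + X) (A(X) = (X + 412)*(X - 203) = (412 + X)*(-203 + X) = (-203 + X)*(412 + X))
(T + A(-678))*(-413862 - 365194) = (639/19 + (-83636 + (-678)² + 209*(-678)))*(-413862 - 365194) = (639/19 + (-83636 + 459684 - 141702))*(-779056) = (639/19 + 234346)*(-779056) = (4453213/19)*(-779056) = -3469302306928/19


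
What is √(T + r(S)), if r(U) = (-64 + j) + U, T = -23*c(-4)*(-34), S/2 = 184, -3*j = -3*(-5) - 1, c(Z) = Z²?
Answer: √115302/3 ≈ 113.19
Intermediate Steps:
j = -14/3 (j = -(-3*(-5) - 1)/3 = -(15 - 1)/3 = -⅓*14 = -14/3 ≈ -4.6667)
S = 368 (S = 2*184 = 368)
T = 12512 (T = -23*(-4)²*(-34) = -23*16*(-34) = -368*(-34) = 12512)
r(U) = -206/3 + U (r(U) = (-64 - 14/3) + U = -206/3 + U)
√(T + r(S)) = √(12512 + (-206/3 + 368)) = √(12512 + 898/3) = √(38434/3) = √115302/3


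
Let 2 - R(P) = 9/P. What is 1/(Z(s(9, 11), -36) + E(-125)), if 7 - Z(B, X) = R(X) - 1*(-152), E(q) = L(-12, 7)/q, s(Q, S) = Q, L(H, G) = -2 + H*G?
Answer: -500/73281 ≈ -0.0068230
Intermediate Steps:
L(H, G) = -2 + G*H
E(q) = -86/q (E(q) = (-2 + 7*(-12))/q = (-2 - 84)/q = -86/q)
R(P) = 2 - 9/P
Z(B, X) = -147 + 9/X (Z(B, X) = 7 - ((2 - 9/X) - 1*(-152)) = 7 - ((2 - 9/X) + 152) = 7 - (154 - 9/X) = 7 + (-154 + 9/X) = -147 + 9/X)
1/(Z(s(9, 11), -36) + E(-125)) = 1/((-147 + 9/(-36)) - 86/(-125)) = 1/((-147 + 9*(-1/36)) - 86*(-1/125)) = 1/((-147 - ¼) + 86/125) = 1/(-589/4 + 86/125) = 1/(-73281/500) = -500/73281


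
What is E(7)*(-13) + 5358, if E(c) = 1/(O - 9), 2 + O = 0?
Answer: 58951/11 ≈ 5359.2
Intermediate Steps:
O = -2 (O = -2 + 0 = -2)
E(c) = -1/11 (E(c) = 1/(-2 - 9) = 1/(-11) = -1/11)
E(7)*(-13) + 5358 = -1/11*(-13) + 5358 = 13/11 + 5358 = 58951/11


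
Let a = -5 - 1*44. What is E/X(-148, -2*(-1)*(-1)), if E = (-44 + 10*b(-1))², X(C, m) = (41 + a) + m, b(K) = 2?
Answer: -288/5 ≈ -57.600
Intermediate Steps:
a = -49 (a = -5 - 44 = -49)
X(C, m) = -8 + m (X(C, m) = (41 - 49) + m = -8 + m)
E = 576 (E = (-44 + 10*2)² = (-44 + 20)² = (-24)² = 576)
E/X(-148, -2*(-1)*(-1)) = 576/(-8 - 2*(-1)*(-1)) = 576/(-8 + 2*(-1)) = 576/(-8 - 2) = 576/(-10) = 576*(-⅒) = -288/5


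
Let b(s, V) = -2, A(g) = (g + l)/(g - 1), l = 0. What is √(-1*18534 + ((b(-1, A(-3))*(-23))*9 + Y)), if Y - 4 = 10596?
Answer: 4*I*√470 ≈ 86.718*I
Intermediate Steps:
A(g) = g/(-1 + g) (A(g) = (g + 0)/(g - 1) = g/(-1 + g))
Y = 10600 (Y = 4 + 10596 = 10600)
√(-1*18534 + ((b(-1, A(-3))*(-23))*9 + Y)) = √(-1*18534 + (-2*(-23)*9 + 10600)) = √(-18534 + (46*9 + 10600)) = √(-18534 + (414 + 10600)) = √(-18534 + 11014) = √(-7520) = 4*I*√470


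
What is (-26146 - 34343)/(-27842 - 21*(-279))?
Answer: 4653/1691 ≈ 2.7516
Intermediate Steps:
(-26146 - 34343)/(-27842 - 21*(-279)) = -60489/(-27842 + 5859) = -60489/(-21983) = -60489*(-1/21983) = 4653/1691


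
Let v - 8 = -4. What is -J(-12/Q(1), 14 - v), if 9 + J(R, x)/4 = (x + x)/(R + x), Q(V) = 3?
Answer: 68/3 ≈ 22.667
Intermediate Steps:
v = 4 (v = 8 - 4 = 4)
J(R, x) = -36 + 8*x/(R + x) (J(R, x) = -36 + 4*((x + x)/(R + x)) = -36 + 4*((2*x)/(R + x)) = -36 + 4*(2*x/(R + x)) = -36 + 8*x/(R + x))
-J(-12/Q(1), 14 - v) = -4*(-(-108)/3 - 7*(14 - 1*4))/(-12/3 + (14 - 1*4)) = -4*(-(-108)/3 - 7*(14 - 4))/(-12*⅓ + (14 - 4)) = -4*(-9*(-4) - 7*10)/(-4 + 10) = -4*(36 - 70)/6 = -4*(-34)/6 = -1*(-68/3) = 68/3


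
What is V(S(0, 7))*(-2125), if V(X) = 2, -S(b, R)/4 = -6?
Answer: -4250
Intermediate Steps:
S(b, R) = 24 (S(b, R) = -4*(-6) = 24)
V(S(0, 7))*(-2125) = 2*(-2125) = -4250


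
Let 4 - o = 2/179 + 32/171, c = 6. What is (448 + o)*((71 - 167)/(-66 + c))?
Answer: 110633584/153045 ≈ 722.88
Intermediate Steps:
o = 116366/30609 (o = 4 - (2/179 + 32/171) = 4 - 1*6070/30609 = 4 - 6070/30609 = 116366/30609 ≈ 3.8017)
(448 + o)*((71 - 167)/(-66 + c)) = (448 + 116366/30609)*((71 - 167)/(-66 + 6)) = 13829198*(-96/(-60))/30609 = 13829198*(-96*(-1/60))/30609 = (13829198/30609)*(8/5) = 110633584/153045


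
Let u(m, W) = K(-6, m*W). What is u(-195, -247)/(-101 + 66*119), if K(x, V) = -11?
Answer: -11/7753 ≈ -0.0014188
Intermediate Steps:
u(m, W) = -11
u(-195, -247)/(-101 + 66*119) = -11/(-101 + 66*119) = -11/(-101 + 7854) = -11/7753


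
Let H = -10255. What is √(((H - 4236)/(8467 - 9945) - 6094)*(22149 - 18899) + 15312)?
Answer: I*√10790435381123/739 ≈ 4445.0*I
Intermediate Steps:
√(((H - 4236)/(8467 - 9945) - 6094)*(22149 - 18899) + 15312) = √(((-10255 - 4236)/(8467 - 9945) - 6094)*(22149 - 18899) + 15312) = √((-14491/(-1478) - 6094)*3250 + 15312) = √((-14491*(-1/1478) - 6094)*3250 + 15312) = √((14491/1478 - 6094)*3250 + 15312) = √(-8992441/1478*3250 + 15312) = √(-14612716625/739 + 15312) = √(-14601401057/739) = I*√10790435381123/739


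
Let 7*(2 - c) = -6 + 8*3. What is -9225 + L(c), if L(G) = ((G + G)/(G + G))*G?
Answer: -64579/7 ≈ -9225.6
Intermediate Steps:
c = -4/7 (c = 2 - (-6 + 8*3)/7 = 2 - (-6 + 24)/7 = 2 - ⅐*18 = 2 - 18/7 = -4/7 ≈ -0.57143)
L(G) = G (L(G) = ((2*G)/((2*G)))*G = ((2*G)*(1/(2*G)))*G = 1*G = G)
-9225 + L(c) = -9225 - 4/7 = -64579/7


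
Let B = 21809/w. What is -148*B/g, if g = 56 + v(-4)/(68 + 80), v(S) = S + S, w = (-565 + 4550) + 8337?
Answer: -29856521/6376635 ≈ -4.6822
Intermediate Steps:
w = 12322 (w = 3985 + 8337 = 12322)
v(S) = 2*S
B = 21809/12322 ≈ 1.7699
g = 2070/37 (g = 56 + (2*(-4))/(68 + 80) = 56 - 8/148 = 56 + (1/148)*(-8) = 56 - 2/37 = 2070/37 ≈ 55.946)
-148*B/g = -1613866/(6161*2070/37) = -1613866*37/(6161*2070) = -148*806933/25506540 = -29856521/6376635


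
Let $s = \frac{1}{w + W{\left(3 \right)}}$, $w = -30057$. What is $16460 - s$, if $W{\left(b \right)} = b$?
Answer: $\frac{494688841}{30054} \approx 16460.0$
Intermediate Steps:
$s = - \frac{1}{30054}$ ($s = \frac{1}{-30057 + 3} = \frac{1}{-30054} = - \frac{1}{30054} \approx -3.3273 \cdot 10^{-5}$)
$16460 - s = 16460 - - \frac{1}{30054} = 16460 + \frac{1}{30054} = \frac{494688841}{30054}$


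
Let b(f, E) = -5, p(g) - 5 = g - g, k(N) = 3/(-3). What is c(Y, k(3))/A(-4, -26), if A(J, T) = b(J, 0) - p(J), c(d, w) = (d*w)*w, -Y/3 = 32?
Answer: 48/5 ≈ 9.6000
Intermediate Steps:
k(N) = -1 (k(N) = 3*(-1/3) = -1)
Y = -96 (Y = -3*32 = -96)
p(g) = 5 (p(g) = 5 + (g - g) = 5 + 0 = 5)
c(d, w) = d*w**2
A(J, T) = -10 (A(J, T) = -5 - 1*5 = -5 - 5 = -10)
c(Y, k(3))/A(-4, -26) = -96*(-1)**2/(-10) = -96*1*(-1/10) = -96*(-1/10) = 48/5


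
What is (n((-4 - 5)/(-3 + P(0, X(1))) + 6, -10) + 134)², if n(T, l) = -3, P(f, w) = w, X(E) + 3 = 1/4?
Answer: 17161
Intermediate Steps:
X(E) = -11/4 (X(E) = -3 + 1/4 = -3 + ¼ = -11/4)
(n((-4 - 5)/(-3 + P(0, X(1))) + 6, -10) + 134)² = (-3 + 134)² = 131² = 17161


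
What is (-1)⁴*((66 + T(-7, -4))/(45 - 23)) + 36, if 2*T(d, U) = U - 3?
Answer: 1709/44 ≈ 38.841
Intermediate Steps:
T(d, U) = -3/2 + U/2 (T(d, U) = (U - 3)/2 = (-3 + U)/2 = -3/2 + U/2)
(-1)⁴*((66 + T(-7, -4))/(45 - 23)) + 36 = (-1)⁴*((66 + (-3/2 + (½)*(-4)))/(45 - 23)) + 36 = 1*((66 + (-3/2 - 2))/22) + 36 = 1*((66 - 7/2)*(1/22)) + 36 = 1*((125/2)*(1/22)) + 36 = 1*(125/44) + 36 = 125/44 + 36 = 1709/44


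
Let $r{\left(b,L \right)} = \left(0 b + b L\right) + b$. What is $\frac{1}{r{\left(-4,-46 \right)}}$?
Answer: $\frac{1}{180} \approx 0.0055556$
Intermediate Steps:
$r{\left(b,L \right)} = b + L b$ ($r{\left(b,L \right)} = \left(0 + L b\right) + b = L b + b = b + L b$)
$\frac{1}{r{\left(-4,-46 \right)}} = \frac{1}{\left(-4\right) \left(1 - 46\right)} = \frac{1}{\left(-4\right) \left(-45\right)} = \frac{1}{180}$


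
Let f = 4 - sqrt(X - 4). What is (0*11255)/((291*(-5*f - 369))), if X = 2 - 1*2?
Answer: 0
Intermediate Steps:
X = 0 (X = 2 - 2 = 0)
f = 4 - 2*I (f = 4 - sqrt(0 - 4) = 4 - sqrt(-4) = 4 - 2*I ≈ 4.0 - 2.0*I)
(0*11255)/((291*(-5*f - 369))) = (0*11255)/((291*(-5*(4 - 2*I) - 369))) = 0/((291*((-20 + 10*I) - 369))) = 0/((291*(-389 + 10*I))) = 0/(-113199 + 2910*I) = 0*((-113199 - 2910*I)/12822481701) = 0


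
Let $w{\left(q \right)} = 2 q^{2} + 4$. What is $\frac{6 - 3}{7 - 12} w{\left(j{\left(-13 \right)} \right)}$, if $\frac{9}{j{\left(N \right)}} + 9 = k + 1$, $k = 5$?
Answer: $- \frac{66}{5} \approx -13.2$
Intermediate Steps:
$j{\left(N \right)} = -3$ ($j{\left(N \right)} = \frac{9}{-9 + \left(5 + 1\right)} = \frac{9}{-9 + 6} = \frac{9}{-3} = 9 \left(- \frac{1}{3}\right) = -3$)
$w{\left(q \right)} = 4 + 2 q^{2}$
$\frac{6 - 3}{7 - 12} w{\left(j{\left(-13 \right)} \right)} = \frac{6 - 3}{7 - 12} \left(4 + 2 \left(-3\right)^{2}\right) = \frac{3}{-5} \left(4 + 2 \cdot 9\right) = 3 \left(- \frac{1}{5}\right) \left(4 + 18\right) = \left(- \frac{3}{5}\right) 22 = - \frac{66}{5}$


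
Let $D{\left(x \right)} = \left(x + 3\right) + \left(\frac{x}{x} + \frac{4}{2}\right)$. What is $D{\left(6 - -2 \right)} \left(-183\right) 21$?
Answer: $-53802$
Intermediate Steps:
$D{\left(x \right)} = 6 + x$ ($D{\left(x \right)} = \left(3 + x\right) + \left(1 + 4 \cdot \frac{1}{2}\right) = \left(3 + x\right) + \left(1 + 2\right) = \left(3 + x\right) + 3 = 6 + x$)
$D{\left(6 - -2 \right)} \left(-183\right) 21 = \left(6 + \left(6 - -2\right)\right) \left(-183\right) 21 = \left(6 + \left(6 + 2\right)\right) \left(-183\right) 21 = \left(6 + 8\right) \left(-183\right) 21 = 14 \left(-183\right) 21 = \left(-2562\right) 21 = -53802$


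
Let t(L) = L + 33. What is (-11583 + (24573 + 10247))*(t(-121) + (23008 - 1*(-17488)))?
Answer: 938960696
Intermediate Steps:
t(L) = 33 + L
(-11583 + (24573 + 10247))*(t(-121) + (23008 - 1*(-17488))) = (-11583 + (24573 + 10247))*((33 - 121) + (23008 - 1*(-17488))) = (-11583 + 34820)*(-88 + (23008 + 17488)) = 23237*(-88 + 40496) = 23237*40408 = 938960696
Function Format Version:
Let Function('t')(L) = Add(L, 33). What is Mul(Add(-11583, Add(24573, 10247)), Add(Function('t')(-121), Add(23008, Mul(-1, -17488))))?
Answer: 938960696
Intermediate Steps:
Function('t')(L) = Add(33, L)
Mul(Add(-11583, Add(24573, 10247)), Add(Function('t')(-121), Add(23008, Mul(-1, -17488)))) = Mul(Add(-11583, Add(24573, 10247)), Add(Add(33, -121), Add(23008, Mul(-1, -17488)))) = Mul(Add(-11583, 34820), Add(-88, Add(23008, 17488))) = Mul(23237, Add(-88, 40496)) = Mul(23237, 40408) = 938960696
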